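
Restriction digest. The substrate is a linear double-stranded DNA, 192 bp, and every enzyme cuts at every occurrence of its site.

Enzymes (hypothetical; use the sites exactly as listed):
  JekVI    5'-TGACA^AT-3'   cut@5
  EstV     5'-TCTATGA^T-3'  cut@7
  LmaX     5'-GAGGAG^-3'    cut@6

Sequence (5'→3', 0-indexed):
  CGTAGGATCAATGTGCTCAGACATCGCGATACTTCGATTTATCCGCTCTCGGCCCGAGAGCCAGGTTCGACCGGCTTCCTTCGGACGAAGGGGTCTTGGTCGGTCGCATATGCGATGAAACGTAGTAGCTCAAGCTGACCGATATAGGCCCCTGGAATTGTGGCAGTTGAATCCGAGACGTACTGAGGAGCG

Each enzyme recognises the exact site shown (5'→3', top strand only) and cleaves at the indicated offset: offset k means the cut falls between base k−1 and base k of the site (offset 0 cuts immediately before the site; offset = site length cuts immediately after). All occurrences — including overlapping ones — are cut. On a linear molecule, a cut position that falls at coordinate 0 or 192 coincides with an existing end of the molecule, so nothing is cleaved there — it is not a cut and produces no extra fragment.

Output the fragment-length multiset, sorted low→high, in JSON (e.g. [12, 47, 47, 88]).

[2,190]

Scan for sites:
  JekVI (TGACAAT, off=5): no sites
  EstV (TCTATGAT, off=7): no sites
  LmaX (GAGGAG, off=6): starts [184] → cuts [190]

All cut coordinates (distinct, sorted): [190]

Fragments:
  [0,190): 190 bp
  [190,192): 2 bp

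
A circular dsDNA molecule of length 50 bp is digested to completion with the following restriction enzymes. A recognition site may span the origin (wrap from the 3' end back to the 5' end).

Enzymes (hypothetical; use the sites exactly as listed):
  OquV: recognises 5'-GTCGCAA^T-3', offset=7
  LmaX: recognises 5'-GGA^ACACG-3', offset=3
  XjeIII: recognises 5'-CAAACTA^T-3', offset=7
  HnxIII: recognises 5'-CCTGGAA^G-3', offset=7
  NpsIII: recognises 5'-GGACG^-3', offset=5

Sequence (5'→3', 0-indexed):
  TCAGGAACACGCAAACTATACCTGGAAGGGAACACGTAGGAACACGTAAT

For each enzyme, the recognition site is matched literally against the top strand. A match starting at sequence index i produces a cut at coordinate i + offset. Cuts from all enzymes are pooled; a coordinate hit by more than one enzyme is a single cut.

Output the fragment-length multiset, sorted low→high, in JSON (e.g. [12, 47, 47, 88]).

Site scan:
  OquV (GTCGCAAT, off=7): no sites
  LmaX GGAACACG/3: at [3, 28, 38] ⇒ [6, 31, 41]
  XjeIII CAAACTAT/7: at [11] ⇒ [18]
  HnxIII CCTGGAAG/7: at [20] ⇒ [27]
  NpsIII (GGACG, off=5): no sites

All cut coordinates (distinct, sorted): [6, 18, 27, 31, 41]

Fragments:
  6→18: 12 bp
  18→27: 9 bp
  27→31: 4 bp
  31→41: 10 bp
  41→6 (wrap): 50-41+6 = 15 bp

[4,9,10,12,15]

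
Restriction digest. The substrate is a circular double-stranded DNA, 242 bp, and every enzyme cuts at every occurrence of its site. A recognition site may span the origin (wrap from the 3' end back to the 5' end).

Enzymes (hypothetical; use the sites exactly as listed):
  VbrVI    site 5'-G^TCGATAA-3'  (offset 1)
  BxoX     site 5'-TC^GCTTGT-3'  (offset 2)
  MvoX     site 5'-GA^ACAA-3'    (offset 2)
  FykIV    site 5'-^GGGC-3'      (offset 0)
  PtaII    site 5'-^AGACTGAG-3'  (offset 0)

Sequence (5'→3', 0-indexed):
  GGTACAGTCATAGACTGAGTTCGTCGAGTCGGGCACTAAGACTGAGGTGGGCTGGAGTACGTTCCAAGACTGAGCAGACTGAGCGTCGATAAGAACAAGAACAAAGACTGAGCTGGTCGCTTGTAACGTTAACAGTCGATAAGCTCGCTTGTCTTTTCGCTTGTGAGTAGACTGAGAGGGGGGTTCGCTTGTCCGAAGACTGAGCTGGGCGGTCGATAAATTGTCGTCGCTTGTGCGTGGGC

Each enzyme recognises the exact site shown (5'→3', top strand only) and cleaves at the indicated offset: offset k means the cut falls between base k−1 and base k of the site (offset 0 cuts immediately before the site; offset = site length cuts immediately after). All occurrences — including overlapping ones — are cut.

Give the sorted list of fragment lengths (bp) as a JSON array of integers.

Scan for sites:
  VbrVI (GTCGATAA, off=1): starts [84, 134, 211] → cuts [85, 135, 212]
  BxoX (TCGCTTGT, off=2): starts [116, 144, 156, 184, 226] → cuts [118, 146, 158, 186, 228]
  MvoX (GAACAA, off=2): starts [92, 98] → cuts [94, 100]
  FykIV (GGGC, off=0): starts [30, 48, 206, 238] → cuts [30, 48, 206, 238]
  PtaII (AGACTGAG, off=0): starts [11, 38, 66, 75, 104, 168, 196] → cuts [11, 38, 66, 75, 104, 168, 196]

All cut coordinates (distinct, sorted): [11, 30, 38, 48, 66, 75, 85, 94, 100, 104, 118, 135, 146, 158, 168, 186, 196, 206, 212, 228, 238]

Fragment lengths:
  11→30: 19 bp
  30→38: 8 bp
  38→48: 10 bp
  48→66: 18 bp
  66→75: 9 bp
  75→85: 10 bp
  85→94: 9 bp
  94→100: 6 bp
  100→104: 4 bp
  104→118: 14 bp
  118→135: 17 bp
  135→146: 11 bp
  146→158: 12 bp
  158→168: 10 bp
  168→186: 18 bp
  186→196: 10 bp
  196→206: 10 bp
  206→212: 6 bp
  212→228: 16 bp
  228→238: 10 bp
  238→11 (wrap): 242-238+11 = 15 bp

[4,6,6,8,9,9,10,10,10,10,10,10,11,12,14,15,16,17,18,18,19]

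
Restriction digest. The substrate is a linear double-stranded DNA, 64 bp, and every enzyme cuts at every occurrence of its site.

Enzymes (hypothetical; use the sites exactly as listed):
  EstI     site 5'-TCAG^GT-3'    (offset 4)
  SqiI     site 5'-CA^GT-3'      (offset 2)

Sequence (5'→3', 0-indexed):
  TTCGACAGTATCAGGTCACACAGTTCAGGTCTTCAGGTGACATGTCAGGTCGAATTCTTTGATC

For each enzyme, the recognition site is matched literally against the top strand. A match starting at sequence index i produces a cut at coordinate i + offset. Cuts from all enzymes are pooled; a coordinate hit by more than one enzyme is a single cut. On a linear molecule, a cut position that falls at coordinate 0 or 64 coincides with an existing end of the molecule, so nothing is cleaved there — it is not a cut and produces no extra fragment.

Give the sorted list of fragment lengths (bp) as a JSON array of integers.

[6,7,7,8,8,12,16]

Per-enzyme occurrences:
  EstI TCAGGT/4: at [10, 24, 32, 44] ⇒ [14, 28, 36, 48]
  SqiI CAGT/2: at [5, 20] ⇒ [7, 22]

Pooled cuts: [7, 14, 22, 28, 36, 48]

Fragment lengths:
  [0,7): 7 bp
  [7,14): 7 bp
  [14,22): 8 bp
  [22,28): 6 bp
  [28,36): 8 bp
  [36,48): 12 bp
  [48,64): 16 bp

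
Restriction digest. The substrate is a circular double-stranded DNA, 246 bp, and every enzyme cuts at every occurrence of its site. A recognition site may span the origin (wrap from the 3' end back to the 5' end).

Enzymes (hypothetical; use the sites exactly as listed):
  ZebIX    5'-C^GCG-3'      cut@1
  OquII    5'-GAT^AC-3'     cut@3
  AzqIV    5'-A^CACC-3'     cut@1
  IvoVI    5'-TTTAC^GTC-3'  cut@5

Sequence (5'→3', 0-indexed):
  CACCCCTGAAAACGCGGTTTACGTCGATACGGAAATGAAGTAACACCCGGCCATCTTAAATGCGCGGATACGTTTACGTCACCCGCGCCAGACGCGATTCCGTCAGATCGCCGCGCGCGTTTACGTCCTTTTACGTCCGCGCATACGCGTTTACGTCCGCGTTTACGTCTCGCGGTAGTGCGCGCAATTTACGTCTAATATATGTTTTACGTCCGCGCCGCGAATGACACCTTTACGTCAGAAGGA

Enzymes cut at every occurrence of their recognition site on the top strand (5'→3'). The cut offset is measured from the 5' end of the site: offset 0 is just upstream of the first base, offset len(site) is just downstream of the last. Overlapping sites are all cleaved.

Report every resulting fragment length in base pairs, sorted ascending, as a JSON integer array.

Scan for sites:
  ZebIX CGCG/1: at [12, 62, 83, 92, 111, 113, 115, 137, 145, 157, 170, 180, 213, 218] ⇒ [13, 63, 84, 93, 112, 114, 116, 138, 146, 158, 171, 181, 214, 219]
  OquII GATAC/3: at [25, 66] ⇒ [28, 69]
  AzqIV ACACC/1: at [42, 226, 245] ⇒ [0, 43, 227]
  IvoVI TTTACGTC/5: at [17, 72, 119, 129, 149, 161, 187, 205, 231] ⇒ [22, 77, 124, 134, 154, 166, 192, 210, 236]

All cut coordinates (distinct, sorted): [0, 13, 22, 28, 43, 63, 69, 77, 84, 93, 112, 114, 116, 124, 134, 138, 146, 154, 158, 166, 171, 181, 192, 210, 214, 219, 227, 236]

Fragment lengths:
  0→13: 13 bp
  13→22: 9 bp
  22→28: 6 bp
  28→43: 15 bp
  43→63: 20 bp
  63→69: 6 bp
  69→77: 8 bp
  77→84: 7 bp
  84→93: 9 bp
  93→112: 19 bp
  112→114: 2 bp
  114→116: 2 bp
  116→124: 8 bp
  124→134: 10 bp
  134→138: 4 bp
  138→146: 8 bp
  146→154: 8 bp
  154→158: 4 bp
  158→166: 8 bp
  166→171: 5 bp
  171→181: 10 bp
  181→192: 11 bp
  192→210: 18 bp
  210→214: 4 bp
  214→219: 5 bp
  219→227: 8 bp
  227→236: 9 bp
  236→0 (wrap): 246-236+0 = 10 bp

[2,2,4,4,4,5,5,6,6,7,8,8,8,8,8,8,9,9,9,10,10,10,11,13,15,18,19,20]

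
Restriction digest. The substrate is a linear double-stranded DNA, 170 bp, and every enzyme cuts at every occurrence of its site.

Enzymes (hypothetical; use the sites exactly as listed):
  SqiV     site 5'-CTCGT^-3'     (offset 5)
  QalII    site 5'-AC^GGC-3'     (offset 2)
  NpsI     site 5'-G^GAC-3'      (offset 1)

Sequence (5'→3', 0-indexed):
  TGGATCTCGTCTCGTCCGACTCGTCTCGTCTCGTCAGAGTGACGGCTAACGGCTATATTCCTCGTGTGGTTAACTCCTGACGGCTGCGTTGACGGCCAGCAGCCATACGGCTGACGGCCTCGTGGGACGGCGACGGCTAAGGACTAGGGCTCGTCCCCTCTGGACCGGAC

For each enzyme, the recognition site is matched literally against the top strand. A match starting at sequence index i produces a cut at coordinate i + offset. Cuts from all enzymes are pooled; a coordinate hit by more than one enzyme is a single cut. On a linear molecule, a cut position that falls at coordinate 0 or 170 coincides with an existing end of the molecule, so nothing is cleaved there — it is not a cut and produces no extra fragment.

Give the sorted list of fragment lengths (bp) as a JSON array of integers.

Scan for sites:
  SqiV CTCGT/5: at [5, 10, 19, 24, 29, 60, 118, 149] ⇒ [10, 15, 24, 29, 34, 65, 123, 154]
  QalII ACGGC/2: at [41, 48, 79, 91, 106, 113, 126, 132] ⇒ [43, 50, 81, 93, 108, 115, 128, 134]
  NpsI GGAC/1: at [124, 140, 161, 166] ⇒ [125, 141, 162, 167]

All cut coordinates (distinct, sorted): [10, 15, 24, 29, 34, 43, 50, 65, 81, 93, 108, 115, 123, 125, 128, 134, 141, 154, 162, 167]

Fragments:
  [0,10): 10 bp
  [10,15): 5 bp
  [15,24): 9 bp
  [24,29): 5 bp
  [29,34): 5 bp
  [34,43): 9 bp
  [43,50): 7 bp
  [50,65): 15 bp
  [65,81): 16 bp
  [81,93): 12 bp
  [93,108): 15 bp
  [108,115): 7 bp
  [115,123): 8 bp
  [123,125): 2 bp
  [125,128): 3 bp
  [128,134): 6 bp
  [134,141): 7 bp
  [141,154): 13 bp
  [154,162): 8 bp
  [162,167): 5 bp
  [167,170): 3 bp

[2,3,3,5,5,5,5,6,7,7,7,8,8,9,9,10,12,13,15,15,16]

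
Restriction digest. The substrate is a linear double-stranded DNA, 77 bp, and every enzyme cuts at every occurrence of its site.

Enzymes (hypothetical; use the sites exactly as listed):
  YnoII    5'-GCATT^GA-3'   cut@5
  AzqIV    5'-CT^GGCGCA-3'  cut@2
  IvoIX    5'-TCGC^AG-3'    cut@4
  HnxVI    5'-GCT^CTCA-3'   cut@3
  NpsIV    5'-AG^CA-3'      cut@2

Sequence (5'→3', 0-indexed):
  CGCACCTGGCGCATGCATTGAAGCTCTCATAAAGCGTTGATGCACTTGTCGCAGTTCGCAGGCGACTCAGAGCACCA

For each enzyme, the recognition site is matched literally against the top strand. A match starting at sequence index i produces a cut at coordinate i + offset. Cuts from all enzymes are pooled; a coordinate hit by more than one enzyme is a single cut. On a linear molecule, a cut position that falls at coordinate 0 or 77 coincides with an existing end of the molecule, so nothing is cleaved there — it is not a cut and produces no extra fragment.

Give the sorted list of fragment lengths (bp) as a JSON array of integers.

Site scan:
  YnoII (GCATTGA, off=5): starts [14] → cuts [19]
  AzqIV (CTGGCGCA, off=2): starts [5] → cuts [7]
  IvoIX (TCGCAG, off=4): starts [48, 55] → cuts [52, 59]
  HnxVI (GCTCTCA, off=3): starts [22] → cuts [25]
  NpsIV (AGCA, off=2): starts [70] → cuts [72]

Pooled cuts: [7, 19, 25, 52, 59, 72]

Fragment lengths:
  [0,7): 7 bp
  [7,19): 12 bp
  [19,25): 6 bp
  [25,52): 27 bp
  [52,59): 7 bp
  [59,72): 13 bp
  [72,77): 5 bp

[5,6,7,7,12,13,27]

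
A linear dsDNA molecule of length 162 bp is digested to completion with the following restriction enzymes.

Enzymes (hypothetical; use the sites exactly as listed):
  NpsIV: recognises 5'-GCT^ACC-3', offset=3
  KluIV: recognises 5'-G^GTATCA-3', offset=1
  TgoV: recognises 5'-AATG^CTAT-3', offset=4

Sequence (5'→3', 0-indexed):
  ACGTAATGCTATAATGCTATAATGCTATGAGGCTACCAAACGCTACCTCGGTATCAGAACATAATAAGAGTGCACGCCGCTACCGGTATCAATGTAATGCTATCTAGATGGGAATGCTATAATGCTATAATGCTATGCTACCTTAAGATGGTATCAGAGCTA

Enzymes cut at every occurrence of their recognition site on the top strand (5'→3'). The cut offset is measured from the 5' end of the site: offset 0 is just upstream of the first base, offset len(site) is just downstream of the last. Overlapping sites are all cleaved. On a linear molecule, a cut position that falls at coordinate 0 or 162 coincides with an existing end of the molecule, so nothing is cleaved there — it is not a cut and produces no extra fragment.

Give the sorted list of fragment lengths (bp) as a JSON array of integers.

[4,6,7,8,8,8,8,8,10,10,11,12,14,17,31]

Scan for sites:
  NpsIV (GCTACC, off=3): starts [31, 41, 78, 136] → cuts [34, 44, 81, 139]
  KluIV (GGTATCA, off=1): starts [49, 84, 149] → cuts [50, 85, 150]
  TgoV (AATGCTAT, off=4): starts [4, 12, 20, 95, 112, 120, 128] → cuts [8, 16, 24, 99, 116, 124, 132]

All cut coordinates (distinct, sorted): [8, 16, 24, 34, 44, 50, 81, 85, 99, 116, 124, 132, 139, 150]

Fragment lengths:
  [0,8): 8 bp
  [8,16): 8 bp
  [16,24): 8 bp
  [24,34): 10 bp
  [34,44): 10 bp
  [44,50): 6 bp
  [50,81): 31 bp
  [81,85): 4 bp
  [85,99): 14 bp
  [99,116): 17 bp
  [116,124): 8 bp
  [124,132): 8 bp
  [132,139): 7 bp
  [139,150): 11 bp
  [150,162): 12 bp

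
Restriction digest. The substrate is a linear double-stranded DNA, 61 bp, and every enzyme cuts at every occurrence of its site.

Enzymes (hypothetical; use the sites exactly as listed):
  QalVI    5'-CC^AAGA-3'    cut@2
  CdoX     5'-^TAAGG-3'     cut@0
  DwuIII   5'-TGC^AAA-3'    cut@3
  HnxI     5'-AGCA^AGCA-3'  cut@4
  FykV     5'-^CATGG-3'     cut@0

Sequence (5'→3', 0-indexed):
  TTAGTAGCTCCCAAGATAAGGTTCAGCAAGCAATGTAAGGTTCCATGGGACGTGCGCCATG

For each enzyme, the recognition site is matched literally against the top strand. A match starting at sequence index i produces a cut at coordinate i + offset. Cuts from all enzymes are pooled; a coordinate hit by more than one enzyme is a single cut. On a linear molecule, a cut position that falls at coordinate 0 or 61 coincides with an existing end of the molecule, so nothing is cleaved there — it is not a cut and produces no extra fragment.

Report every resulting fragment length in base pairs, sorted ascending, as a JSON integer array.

[4,7,8,12,12,18]

Scan for sites:
  QalVI (CCAAGA, off=2): starts [10] → cuts [12]
  CdoX (TAAGG, off=0): starts [16, 35] → cuts [16, 35]
  DwuIII (TGCAAA, off=3): no sites
  HnxI (AGCAAGCA, off=4): starts [24] → cuts [28]
  FykV (CATGG, off=0): starts [43] → cuts [43]

All cut coordinates (distinct, sorted): [12, 16, 28, 35, 43]

Fragments:
  [0,12): 12 bp
  [12,16): 4 bp
  [16,28): 12 bp
  [28,35): 7 bp
  [35,43): 8 bp
  [43,61): 18 bp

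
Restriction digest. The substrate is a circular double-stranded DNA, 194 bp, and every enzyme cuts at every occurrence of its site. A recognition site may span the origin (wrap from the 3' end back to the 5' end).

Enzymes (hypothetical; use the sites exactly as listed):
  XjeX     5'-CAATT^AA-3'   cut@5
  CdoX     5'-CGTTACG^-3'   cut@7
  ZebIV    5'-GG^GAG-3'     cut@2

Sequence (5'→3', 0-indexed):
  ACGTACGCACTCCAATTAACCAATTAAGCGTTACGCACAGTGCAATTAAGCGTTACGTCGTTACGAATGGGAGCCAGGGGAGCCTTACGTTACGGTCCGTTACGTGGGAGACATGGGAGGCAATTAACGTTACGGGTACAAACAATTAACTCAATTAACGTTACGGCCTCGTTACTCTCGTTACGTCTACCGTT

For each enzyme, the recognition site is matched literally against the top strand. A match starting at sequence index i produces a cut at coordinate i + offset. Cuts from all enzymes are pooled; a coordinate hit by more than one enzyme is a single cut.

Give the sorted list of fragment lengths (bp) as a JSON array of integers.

[3,5,8,8,9,9,9,9,9,9,10,10,10,12,12,13,14,15,20]

Scan for sites:
  XjeX (CAATTAA, off=5): starts [12, 20, 42, 120, 142, 151] → cuts [17, 25, 47, 125, 147, 156]
  CdoX (CGTTACG, off=7): starts [28, 50, 58, 87, 97, 127, 158, 178, 190] → cuts [3, 35, 57, 65, 94, 104, 134, 165, 185]
  ZebIV (GGGAG, off=2): starts [68, 77, 105, 114] → cuts [70, 79, 107, 116]

Pooled cuts: [3, 17, 25, 35, 47, 57, 65, 70, 79, 94, 104, 107, 116, 125, 134, 147, 156, 165, 185]

Fragment lengths:
  3→17: 14 bp
  17→25: 8 bp
  25→35: 10 bp
  35→47: 12 bp
  47→57: 10 bp
  57→65: 8 bp
  65→70: 5 bp
  70→79: 9 bp
  79→94: 15 bp
  94→104: 10 bp
  104→107: 3 bp
  107→116: 9 bp
  116→125: 9 bp
  125→134: 9 bp
  134→147: 13 bp
  147→156: 9 bp
  156→165: 9 bp
  165→185: 20 bp
  185→3 (wrap): 194-185+3 = 12 bp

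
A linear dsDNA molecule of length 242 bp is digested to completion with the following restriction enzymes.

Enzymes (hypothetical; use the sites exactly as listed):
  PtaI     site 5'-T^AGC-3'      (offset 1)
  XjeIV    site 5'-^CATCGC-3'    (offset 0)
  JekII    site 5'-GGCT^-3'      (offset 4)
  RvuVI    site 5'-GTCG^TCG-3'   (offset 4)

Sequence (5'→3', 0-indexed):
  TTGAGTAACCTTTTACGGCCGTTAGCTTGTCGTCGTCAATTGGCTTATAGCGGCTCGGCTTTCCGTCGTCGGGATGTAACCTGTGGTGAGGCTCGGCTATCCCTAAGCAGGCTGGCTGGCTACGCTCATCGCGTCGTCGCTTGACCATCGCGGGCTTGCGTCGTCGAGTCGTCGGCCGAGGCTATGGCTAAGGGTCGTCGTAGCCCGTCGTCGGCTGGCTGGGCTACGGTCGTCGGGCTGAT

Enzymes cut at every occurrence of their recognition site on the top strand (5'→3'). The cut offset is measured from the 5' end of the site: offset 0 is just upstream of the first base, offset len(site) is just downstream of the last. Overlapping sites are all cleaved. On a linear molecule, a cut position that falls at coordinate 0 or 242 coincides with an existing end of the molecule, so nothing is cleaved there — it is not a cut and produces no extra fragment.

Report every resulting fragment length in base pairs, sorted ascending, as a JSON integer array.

Site scan:
  PtaI TAGC/1: at [22, 47, 200] ⇒ [23, 48, 201]
  XjeIV CATCGC/0: at [126, 145] ⇒ [126, 145]
  JekII GGCT/4: at [41, 51, 56, 89, 94, 109, 113, 117, 152, 179, 185, 212, 216, 221, 235] ⇒ [45, 55, 60, 93, 98, 113, 117, 121, 156, 183, 189, 216, 220, 225, 239]
  RvuVI GTCGTCG/4: at [28, 64, 132, 159, 167, 193, 206, 228] ⇒ [32, 68, 136, 163, 171, 197, 210, 232]

Pooled cuts: [23, 32, 45, 48, 55, 60, 68, 93, 98, 113, 117, 121, 126, 136, 145, 156, 163, 171, 183, 189, 197, 201, 210, 216, 220, 225, 232, 239]

Fragments:
  [0,23): 23 bp
  [23,32): 9 bp
  [32,45): 13 bp
  [45,48): 3 bp
  [48,55): 7 bp
  [55,60): 5 bp
  [60,68): 8 bp
  [68,93): 25 bp
  [93,98): 5 bp
  [98,113): 15 bp
  [113,117): 4 bp
  [117,121): 4 bp
  [121,126): 5 bp
  [126,136): 10 bp
  [136,145): 9 bp
  [145,156): 11 bp
  [156,163): 7 bp
  [163,171): 8 bp
  [171,183): 12 bp
  [183,189): 6 bp
  [189,197): 8 bp
  [197,201): 4 bp
  [201,210): 9 bp
  [210,216): 6 bp
  [216,220): 4 bp
  [220,225): 5 bp
  [225,232): 7 bp
  [232,239): 7 bp
  [239,242): 3 bp

[3,3,4,4,4,4,5,5,5,5,6,6,7,7,7,7,8,8,8,9,9,9,10,11,12,13,15,23,25]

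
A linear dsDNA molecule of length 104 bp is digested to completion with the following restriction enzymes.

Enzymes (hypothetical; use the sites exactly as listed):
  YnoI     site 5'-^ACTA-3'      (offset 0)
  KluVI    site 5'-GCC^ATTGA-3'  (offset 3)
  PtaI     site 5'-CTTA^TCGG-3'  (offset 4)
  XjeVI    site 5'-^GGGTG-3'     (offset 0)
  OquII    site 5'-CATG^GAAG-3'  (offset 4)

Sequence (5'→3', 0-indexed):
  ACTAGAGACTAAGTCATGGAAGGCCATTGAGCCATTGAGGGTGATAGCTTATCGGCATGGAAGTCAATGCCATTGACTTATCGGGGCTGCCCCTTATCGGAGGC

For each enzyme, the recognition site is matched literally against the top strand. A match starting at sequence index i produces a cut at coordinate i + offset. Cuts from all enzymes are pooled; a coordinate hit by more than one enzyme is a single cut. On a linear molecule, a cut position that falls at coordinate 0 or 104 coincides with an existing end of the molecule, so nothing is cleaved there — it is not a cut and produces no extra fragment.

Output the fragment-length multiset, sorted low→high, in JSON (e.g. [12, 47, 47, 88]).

[5,7,7,8,8,8,9,11,12,13,16]

Per-enzyme occurrences:
  YnoI ACTA/0: at [0, 7] ⇒ [7] (position 0 is a terminus of the linear molecule — no cut)
  KluVI GCCATTGA/3: at [22, 30, 68] ⇒ [25, 33, 71]
  PtaI CTTATCGG/4: at [47, 76, 92] ⇒ [51, 80, 96]
  XjeVI GGGTG/0: at [38] ⇒ [38]
  OquII CATGGAAG/4: at [14, 55] ⇒ [18, 59]

All cut coordinates (distinct, sorted): [7, 18, 25, 33, 38, 51, 59, 71, 80, 96]

Fragment lengths:
  [0,7): 7 bp
  [7,18): 11 bp
  [18,25): 7 bp
  [25,33): 8 bp
  [33,38): 5 bp
  [38,51): 13 bp
  [51,59): 8 bp
  [59,71): 12 bp
  [71,80): 9 bp
  [80,96): 16 bp
  [96,104): 8 bp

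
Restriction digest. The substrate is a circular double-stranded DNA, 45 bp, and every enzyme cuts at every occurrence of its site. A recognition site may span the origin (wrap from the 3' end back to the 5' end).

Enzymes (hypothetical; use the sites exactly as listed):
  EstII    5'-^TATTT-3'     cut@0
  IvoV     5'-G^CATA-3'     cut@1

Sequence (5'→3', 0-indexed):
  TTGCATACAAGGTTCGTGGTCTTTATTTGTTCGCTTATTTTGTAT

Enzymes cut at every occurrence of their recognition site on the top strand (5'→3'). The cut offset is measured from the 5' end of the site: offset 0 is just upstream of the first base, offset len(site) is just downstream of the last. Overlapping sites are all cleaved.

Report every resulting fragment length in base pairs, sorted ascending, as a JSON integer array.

Site scan:
  EstII TATTT/0: at [23, 35, 42] ⇒ [23, 35, 42]
  IvoV GCATA/1: at [2] ⇒ [3]

Pooled cuts: [3, 23, 35, 42]

Fragment lengths:
  3→23: 20 bp
  23→35: 12 bp
  35→42: 7 bp
  42→3 (wrap): 45-42+3 = 6 bp

[6,7,12,20]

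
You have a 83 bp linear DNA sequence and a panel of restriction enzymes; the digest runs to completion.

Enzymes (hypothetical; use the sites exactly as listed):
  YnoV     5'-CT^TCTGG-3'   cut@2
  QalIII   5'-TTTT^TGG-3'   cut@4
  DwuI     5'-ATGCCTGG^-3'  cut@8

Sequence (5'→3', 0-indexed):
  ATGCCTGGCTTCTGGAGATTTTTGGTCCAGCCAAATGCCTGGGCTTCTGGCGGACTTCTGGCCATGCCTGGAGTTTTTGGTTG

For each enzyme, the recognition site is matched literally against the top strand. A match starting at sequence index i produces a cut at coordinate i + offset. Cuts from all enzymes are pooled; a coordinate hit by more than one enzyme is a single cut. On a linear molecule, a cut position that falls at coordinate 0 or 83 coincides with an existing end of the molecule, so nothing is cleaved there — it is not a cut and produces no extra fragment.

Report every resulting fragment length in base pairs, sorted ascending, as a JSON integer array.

[2,3,6,6,8,11,12,15,20]

Site scan:
  YnoV CTTCTGG/2: at [8, 43, 54] ⇒ [10, 45, 56]
  QalIII TTTTTGG/4: at [18, 73] ⇒ [22, 77]
  DwuI ATGCCTGG/8: at [0, 34, 63] ⇒ [8, 42, 71]

Pooled cuts: [8, 10, 22, 42, 45, 56, 71, 77]

Fragments:
  [0,8): 8 bp
  [8,10): 2 bp
  [10,22): 12 bp
  [22,42): 20 bp
  [42,45): 3 bp
  [45,56): 11 bp
  [56,71): 15 bp
  [71,77): 6 bp
  [77,83): 6 bp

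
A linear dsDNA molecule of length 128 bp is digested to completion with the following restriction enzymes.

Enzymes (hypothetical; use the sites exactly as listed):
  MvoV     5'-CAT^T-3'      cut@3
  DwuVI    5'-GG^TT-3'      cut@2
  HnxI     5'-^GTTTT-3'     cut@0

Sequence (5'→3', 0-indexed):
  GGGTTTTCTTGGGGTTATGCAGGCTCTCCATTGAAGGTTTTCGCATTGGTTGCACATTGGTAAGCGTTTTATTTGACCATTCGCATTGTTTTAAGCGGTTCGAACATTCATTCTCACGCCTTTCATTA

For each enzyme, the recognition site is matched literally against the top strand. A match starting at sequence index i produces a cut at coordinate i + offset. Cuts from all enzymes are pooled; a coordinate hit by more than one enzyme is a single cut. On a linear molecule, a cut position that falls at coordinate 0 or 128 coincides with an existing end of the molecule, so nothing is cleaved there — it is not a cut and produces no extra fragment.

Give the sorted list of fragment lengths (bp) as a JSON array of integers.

Per-enzyme occurrences:
  MvoV (CATT, off=3): starts [28, 43, 54, 77, 83, 104, 108, 123] → cuts [31, 46, 57, 80, 86, 107, 111, 126]
  DwuVI (GGTT, off=2): starts [1, 12, 35, 47, 96] → cuts [3, 14, 37, 49, 98]
  HnxI (GTTTT, off=0): starts [2, 36, 65, 87] → cuts [2, 36, 65, 87]

All cut coordinates (distinct, sorted): [2, 3, 14, 31, 36, 37, 46, 49, 57, 65, 80, 86, 87, 98, 107, 111, 126]

Fragments:
  [0,2): 2 bp
  [2,3): 1 bp
  [3,14): 11 bp
  [14,31): 17 bp
  [31,36): 5 bp
  [36,37): 1 bp
  [37,46): 9 bp
  [46,49): 3 bp
  [49,57): 8 bp
  [57,65): 8 bp
  [65,80): 15 bp
  [80,86): 6 bp
  [86,87): 1 bp
  [87,98): 11 bp
  [98,107): 9 bp
  [107,111): 4 bp
  [111,126): 15 bp
  [126,128): 2 bp

[1,1,1,2,2,3,4,5,6,8,8,9,9,11,11,15,15,17]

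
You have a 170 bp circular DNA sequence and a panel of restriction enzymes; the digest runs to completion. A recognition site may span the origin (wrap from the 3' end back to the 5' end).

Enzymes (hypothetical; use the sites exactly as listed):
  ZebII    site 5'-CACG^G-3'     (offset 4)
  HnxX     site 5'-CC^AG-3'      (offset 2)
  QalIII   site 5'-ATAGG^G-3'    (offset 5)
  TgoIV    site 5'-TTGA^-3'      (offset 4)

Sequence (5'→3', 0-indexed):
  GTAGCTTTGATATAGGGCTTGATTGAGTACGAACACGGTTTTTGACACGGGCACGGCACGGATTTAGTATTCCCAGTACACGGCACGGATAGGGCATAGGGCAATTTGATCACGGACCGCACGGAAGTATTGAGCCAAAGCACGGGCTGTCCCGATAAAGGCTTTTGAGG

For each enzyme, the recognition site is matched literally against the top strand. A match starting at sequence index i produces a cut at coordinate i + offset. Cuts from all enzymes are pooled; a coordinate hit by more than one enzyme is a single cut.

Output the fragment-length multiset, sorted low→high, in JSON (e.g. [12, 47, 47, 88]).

[4,4,5,5,5,6,6,6,6,7,8,8,9,9,10,11,11,12,14,24]

Scan for sites:
  ZebII (CACGG, off=4): starts [33, 45, 51, 56, 78, 83, 110, 119, 140] → cuts [37, 49, 55, 60, 82, 87, 114, 123, 144]
  HnxX (CCAG, off=2): starts [72] → cuts [74]
  QalIII (ATAGGG, off=5): starts [11, 88, 95] → cuts [16, 93, 100]
  TgoIV (TTGA, off=4): starts [6, 18, 22, 41, 105, 129, 164] → cuts [10, 22, 26, 45, 109, 133, 168]

All cut coordinates (distinct, sorted): [10, 16, 22, 26, 37, 45, 49, 55, 60, 74, 82, 87, 93, 100, 109, 114, 123, 133, 144, 168]

Fragments:
  10→16: 6 bp
  16→22: 6 bp
  22→26: 4 bp
  26→37: 11 bp
  37→45: 8 bp
  45→49: 4 bp
  49→55: 6 bp
  55→60: 5 bp
  60→74: 14 bp
  74→82: 8 bp
  82→87: 5 bp
  87→93: 6 bp
  93→100: 7 bp
  100→109: 9 bp
  109→114: 5 bp
  114→123: 9 bp
  123→133: 10 bp
  133→144: 11 bp
  144→168: 24 bp
  168→10 (wrap): 170-168+10 = 12 bp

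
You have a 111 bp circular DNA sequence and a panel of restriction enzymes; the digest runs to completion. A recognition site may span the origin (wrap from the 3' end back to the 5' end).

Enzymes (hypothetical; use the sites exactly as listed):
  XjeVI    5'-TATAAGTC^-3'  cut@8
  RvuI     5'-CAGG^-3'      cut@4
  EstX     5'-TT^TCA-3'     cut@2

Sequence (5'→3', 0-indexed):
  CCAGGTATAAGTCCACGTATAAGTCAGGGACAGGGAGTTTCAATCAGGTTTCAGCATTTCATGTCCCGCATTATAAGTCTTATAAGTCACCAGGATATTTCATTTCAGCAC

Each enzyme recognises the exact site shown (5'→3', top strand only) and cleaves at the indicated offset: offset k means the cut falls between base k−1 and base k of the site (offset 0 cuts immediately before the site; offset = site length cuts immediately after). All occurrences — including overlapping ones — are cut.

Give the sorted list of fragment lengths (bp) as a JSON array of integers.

Scan for sites:
  XjeVI TATAAGTC/8: at [5, 17, 71, 80] ⇒ [13, 25, 79, 88]
  RvuI CAGG/4: at [1, 24, 30, 44, 90] ⇒ [5, 28, 34, 48, 94]
  EstX TTTCA/2: at [37, 48, 56, 97, 102] ⇒ [39, 50, 58, 99, 104]

All cut coordinates (distinct, sorted): [5, 13, 25, 28, 34, 39, 48, 50, 58, 79, 88, 94, 99, 104]

Fragments:
  5→13: 8 bp
  13→25: 12 bp
  25→28: 3 bp
  28→34: 6 bp
  34→39: 5 bp
  39→48: 9 bp
  48→50: 2 bp
  50→58: 8 bp
  58→79: 21 bp
  79→88: 9 bp
  88→94: 6 bp
  94→99: 5 bp
  99→104: 5 bp
  104→5 (wrap): 111-104+5 = 12 bp

[2,3,5,5,5,6,6,8,8,9,9,12,12,21]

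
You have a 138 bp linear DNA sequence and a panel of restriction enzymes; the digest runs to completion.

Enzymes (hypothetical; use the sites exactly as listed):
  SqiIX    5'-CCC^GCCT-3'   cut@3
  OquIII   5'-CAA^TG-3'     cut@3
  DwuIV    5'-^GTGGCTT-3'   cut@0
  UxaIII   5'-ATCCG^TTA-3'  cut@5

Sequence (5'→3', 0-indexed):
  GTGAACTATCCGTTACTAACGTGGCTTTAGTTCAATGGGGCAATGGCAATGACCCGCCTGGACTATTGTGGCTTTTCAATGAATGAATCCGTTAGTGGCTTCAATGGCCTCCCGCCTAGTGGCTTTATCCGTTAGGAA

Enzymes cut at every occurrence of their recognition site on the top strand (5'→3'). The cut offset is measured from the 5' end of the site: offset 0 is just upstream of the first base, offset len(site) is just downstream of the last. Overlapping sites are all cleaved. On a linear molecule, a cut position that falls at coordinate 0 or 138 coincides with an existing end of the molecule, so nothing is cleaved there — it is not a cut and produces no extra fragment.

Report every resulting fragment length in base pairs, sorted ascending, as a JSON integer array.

Site scan:
  SqiIX (CCCGCCT, off=3): starts [52, 110] → cuts [55, 113]
  OquIII (CAATG, off=3): starts [32, 40, 46, 76, 101] → cuts [35, 43, 49, 79, 104]
  DwuIV (GTGGCTT, off=0): starts [20, 67, 94, 118] → cuts [20, 67, 94, 118]
  UxaIII (ATCCGTTA, off=5): starts [7, 86, 126] → cuts [12, 91, 131]

All cut coordinates (distinct, sorted): [12, 20, 35, 43, 49, 55, 67, 79, 91, 94, 104, 113, 118, 131]

Fragments:
  [0,12): 12 bp
  [12,20): 8 bp
  [20,35): 15 bp
  [35,43): 8 bp
  [43,49): 6 bp
  [49,55): 6 bp
  [55,67): 12 bp
  [67,79): 12 bp
  [79,91): 12 bp
  [91,94): 3 bp
  [94,104): 10 bp
  [104,113): 9 bp
  [113,118): 5 bp
  [118,131): 13 bp
  [131,138): 7 bp

[3,5,6,6,7,8,8,9,10,12,12,12,12,13,15]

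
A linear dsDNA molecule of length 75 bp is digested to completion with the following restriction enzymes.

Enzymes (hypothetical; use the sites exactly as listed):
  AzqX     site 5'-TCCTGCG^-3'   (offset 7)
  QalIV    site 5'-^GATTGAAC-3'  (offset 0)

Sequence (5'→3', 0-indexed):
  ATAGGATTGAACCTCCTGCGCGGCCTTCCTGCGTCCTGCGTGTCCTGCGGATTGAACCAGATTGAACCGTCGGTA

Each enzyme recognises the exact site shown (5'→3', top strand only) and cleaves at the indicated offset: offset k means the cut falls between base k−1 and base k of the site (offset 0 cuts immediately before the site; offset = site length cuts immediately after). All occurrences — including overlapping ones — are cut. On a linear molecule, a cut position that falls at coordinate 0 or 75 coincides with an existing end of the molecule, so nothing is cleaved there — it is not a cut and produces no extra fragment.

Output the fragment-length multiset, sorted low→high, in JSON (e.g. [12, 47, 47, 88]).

Per-enzyme occurrences:
  AzqX (TCCTGCG, off=7): starts [13, 26, 33, 42] → cuts [20, 33, 40, 49]
  QalIV (GATTGAAC, off=0): starts [4, 49, 59] → cuts [4, 49, 59]

All cut coordinates (distinct, sorted): [4, 20, 33, 40, 49, 59]

Fragment lengths:
  [0,4): 4 bp
  [4,20): 16 bp
  [20,33): 13 bp
  [33,40): 7 bp
  [40,49): 9 bp
  [49,59): 10 bp
  [59,75): 16 bp

[4,7,9,10,13,16,16]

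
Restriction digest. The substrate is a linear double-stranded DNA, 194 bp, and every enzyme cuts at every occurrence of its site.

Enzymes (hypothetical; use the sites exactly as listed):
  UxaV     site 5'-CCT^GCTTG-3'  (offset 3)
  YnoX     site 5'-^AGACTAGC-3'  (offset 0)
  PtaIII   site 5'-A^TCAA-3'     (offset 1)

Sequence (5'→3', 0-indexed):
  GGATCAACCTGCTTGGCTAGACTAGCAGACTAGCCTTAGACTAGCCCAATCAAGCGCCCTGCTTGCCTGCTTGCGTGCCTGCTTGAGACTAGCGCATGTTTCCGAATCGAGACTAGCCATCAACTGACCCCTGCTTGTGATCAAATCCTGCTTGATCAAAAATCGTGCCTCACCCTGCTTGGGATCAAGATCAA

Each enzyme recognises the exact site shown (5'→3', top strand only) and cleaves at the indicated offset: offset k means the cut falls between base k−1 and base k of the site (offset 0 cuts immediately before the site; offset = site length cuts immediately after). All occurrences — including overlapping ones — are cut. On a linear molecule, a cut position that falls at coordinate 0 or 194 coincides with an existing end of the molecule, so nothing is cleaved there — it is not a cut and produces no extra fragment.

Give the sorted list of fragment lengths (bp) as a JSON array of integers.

Per-enzyme occurrences:
  UxaV (CCTGCTTG, off=3): starts [7, 57, 65, 77, 129, 146, 173] → cuts [10, 60, 68, 80, 132, 149, 176]
  YnoX (AGACTAGC, off=0): starts [18, 26, 37, 85, 109] → cuts [18, 26, 37, 85, 109]
  PtaIII (ATCAA, off=1): starts [2, 48, 118, 139, 154, 183, 189] → cuts [3, 49, 119, 140, 155, 184, 190]

All cut coordinates (distinct, sorted): [3, 10, 18, 26, 37, 49, 60, 68, 80, 85, 109, 119, 132, 140, 149, 155, 176, 184, 190]

Fragment lengths:
  [0,3): 3 bp
  [3,10): 7 bp
  [10,18): 8 bp
  [18,26): 8 bp
  [26,37): 11 bp
  [37,49): 12 bp
  [49,60): 11 bp
  [60,68): 8 bp
  [68,80): 12 bp
  [80,85): 5 bp
  [85,109): 24 bp
  [109,119): 10 bp
  [119,132): 13 bp
  [132,140): 8 bp
  [140,149): 9 bp
  [149,155): 6 bp
  [155,176): 21 bp
  [176,184): 8 bp
  [184,190): 6 bp
  [190,194): 4 bp

[3,4,5,6,6,7,8,8,8,8,8,9,10,11,11,12,12,13,21,24]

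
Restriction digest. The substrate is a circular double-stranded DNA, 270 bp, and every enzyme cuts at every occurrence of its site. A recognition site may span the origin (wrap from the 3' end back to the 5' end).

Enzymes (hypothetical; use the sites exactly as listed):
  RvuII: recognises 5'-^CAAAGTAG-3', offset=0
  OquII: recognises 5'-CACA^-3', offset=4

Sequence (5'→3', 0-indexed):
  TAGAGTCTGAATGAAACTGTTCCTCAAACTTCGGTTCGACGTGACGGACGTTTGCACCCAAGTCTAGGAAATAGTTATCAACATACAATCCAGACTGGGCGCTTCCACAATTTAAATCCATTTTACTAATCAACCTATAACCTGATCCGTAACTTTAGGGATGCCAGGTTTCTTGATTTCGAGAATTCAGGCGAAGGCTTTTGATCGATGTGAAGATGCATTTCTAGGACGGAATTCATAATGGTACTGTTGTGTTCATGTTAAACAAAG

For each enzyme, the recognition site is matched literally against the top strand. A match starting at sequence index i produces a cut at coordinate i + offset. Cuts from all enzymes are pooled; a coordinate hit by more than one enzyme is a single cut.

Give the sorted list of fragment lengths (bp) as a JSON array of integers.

[114,156]

Scan for sites:
  RvuII (CAAAGTAG, off=0): starts [265] → cuts [265]
  OquII (CACA, off=4): starts [105] → cuts [109]

All cut coordinates (distinct, sorted): [109, 265]

Fragment lengths:
  109→265: 156 bp
  265→109 (wrap): 270-265+109 = 114 bp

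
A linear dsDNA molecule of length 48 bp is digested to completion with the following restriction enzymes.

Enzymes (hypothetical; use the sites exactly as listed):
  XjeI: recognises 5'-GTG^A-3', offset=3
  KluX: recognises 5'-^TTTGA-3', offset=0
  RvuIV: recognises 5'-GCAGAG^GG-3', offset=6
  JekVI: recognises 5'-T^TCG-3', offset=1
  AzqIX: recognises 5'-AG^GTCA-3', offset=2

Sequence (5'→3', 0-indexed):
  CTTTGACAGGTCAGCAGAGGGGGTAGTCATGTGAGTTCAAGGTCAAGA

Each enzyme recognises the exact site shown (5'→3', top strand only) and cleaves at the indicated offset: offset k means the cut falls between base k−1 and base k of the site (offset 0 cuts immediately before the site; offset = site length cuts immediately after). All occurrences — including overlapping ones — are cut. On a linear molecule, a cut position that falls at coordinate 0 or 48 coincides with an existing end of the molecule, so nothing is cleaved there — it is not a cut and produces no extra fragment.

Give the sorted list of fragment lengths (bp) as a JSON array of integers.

Scan for sites:
  XjeI (GTGA, off=3): starts [30] → cuts [33]
  KluX (TTTGA, off=0): starts [1] → cuts [1]
  RvuIV (GCAGAGGG, off=6): starts [13] → cuts [19]
  JekVI (TTCG, off=1): no sites
  AzqIX (AGGTCA, off=2): starts [7, 39] → cuts [9, 41]

All cut coordinates (distinct, sorted): [1, 9, 19, 33, 41]

Fragments:
  [0,1): 1 bp
  [1,9): 8 bp
  [9,19): 10 bp
  [19,33): 14 bp
  [33,41): 8 bp
  [41,48): 7 bp

[1,7,8,8,10,14]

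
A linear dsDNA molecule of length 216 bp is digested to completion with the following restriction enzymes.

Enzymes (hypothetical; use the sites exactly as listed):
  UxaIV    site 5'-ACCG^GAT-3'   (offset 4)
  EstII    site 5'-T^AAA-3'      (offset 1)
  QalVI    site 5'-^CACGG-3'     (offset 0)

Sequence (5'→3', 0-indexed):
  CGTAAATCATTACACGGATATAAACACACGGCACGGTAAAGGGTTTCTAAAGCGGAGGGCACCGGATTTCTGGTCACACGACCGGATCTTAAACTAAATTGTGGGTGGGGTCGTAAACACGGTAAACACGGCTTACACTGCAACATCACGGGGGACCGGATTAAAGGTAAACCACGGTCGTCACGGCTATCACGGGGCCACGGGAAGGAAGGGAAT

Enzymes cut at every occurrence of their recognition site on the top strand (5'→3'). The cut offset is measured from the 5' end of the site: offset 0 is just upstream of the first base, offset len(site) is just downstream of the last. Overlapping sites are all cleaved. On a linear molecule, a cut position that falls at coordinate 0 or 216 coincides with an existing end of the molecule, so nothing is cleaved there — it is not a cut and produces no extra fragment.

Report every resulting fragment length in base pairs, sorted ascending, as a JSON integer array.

[3,3,3,4,4,5,5,5,6,6,6,6,8,9,9,9,9,11,12,16,18,19,20,20]

Site scan:
  UxaIV (ACCGGAT, off=4): starts [60, 80, 154] → cuts [64, 84, 158]
  EstII (TAAA, off=1): starts [2, 20, 36, 47, 89, 94, 113, 122, 161, 167] → cuts [3, 21, 37, 48, 90, 95, 114, 123, 162, 168]
  QalVI (CACGG, off=0): starts [12, 26, 31, 117, 126, 146, 172, 181, 190, 198] → cuts [12, 26, 31, 117, 126, 146, 172, 181, 190, 198]

Pooled cuts: [3, 12, 21, 26, 31, 37, 48, 64, 84, 90, 95, 114, 117, 123, 126, 146, 158, 162, 168, 172, 181, 190, 198]

Fragment lengths:
  [0,3): 3 bp
  [3,12): 9 bp
  [12,21): 9 bp
  [21,26): 5 bp
  [26,31): 5 bp
  [31,37): 6 bp
  [37,48): 11 bp
  [48,64): 16 bp
  [64,84): 20 bp
  [84,90): 6 bp
  [90,95): 5 bp
  [95,114): 19 bp
  [114,117): 3 bp
  [117,123): 6 bp
  [123,126): 3 bp
  [126,146): 20 bp
  [146,158): 12 bp
  [158,162): 4 bp
  [162,168): 6 bp
  [168,172): 4 bp
  [172,181): 9 bp
  [181,190): 9 bp
  [190,198): 8 bp
  [198,216): 18 bp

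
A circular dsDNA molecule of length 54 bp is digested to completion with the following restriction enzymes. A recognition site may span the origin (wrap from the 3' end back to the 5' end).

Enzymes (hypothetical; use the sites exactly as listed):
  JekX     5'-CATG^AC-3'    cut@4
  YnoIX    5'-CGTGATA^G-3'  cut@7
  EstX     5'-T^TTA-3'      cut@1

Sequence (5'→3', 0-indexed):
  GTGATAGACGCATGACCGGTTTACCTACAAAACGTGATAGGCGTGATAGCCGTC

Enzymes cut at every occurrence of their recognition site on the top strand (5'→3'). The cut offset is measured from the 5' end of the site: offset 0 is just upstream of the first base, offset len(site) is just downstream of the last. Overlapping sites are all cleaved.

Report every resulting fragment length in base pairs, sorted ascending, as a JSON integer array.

[6,8,9,12,19]

Per-enzyme occurrences:
  JekX CATGAC/4: at [10] ⇒ [14]
  YnoIX CGTGATAG/7: at [32, 41, 53] ⇒ [6, 39, 48]
  EstX TTTA/1: at [19] ⇒ [20]

Pooled cuts: [6, 14, 20, 39, 48]

Fragments:
  6→14: 8 bp
  14→20: 6 bp
  20→39: 19 bp
  39→48: 9 bp
  48→6 (wrap): 54-48+6 = 12 bp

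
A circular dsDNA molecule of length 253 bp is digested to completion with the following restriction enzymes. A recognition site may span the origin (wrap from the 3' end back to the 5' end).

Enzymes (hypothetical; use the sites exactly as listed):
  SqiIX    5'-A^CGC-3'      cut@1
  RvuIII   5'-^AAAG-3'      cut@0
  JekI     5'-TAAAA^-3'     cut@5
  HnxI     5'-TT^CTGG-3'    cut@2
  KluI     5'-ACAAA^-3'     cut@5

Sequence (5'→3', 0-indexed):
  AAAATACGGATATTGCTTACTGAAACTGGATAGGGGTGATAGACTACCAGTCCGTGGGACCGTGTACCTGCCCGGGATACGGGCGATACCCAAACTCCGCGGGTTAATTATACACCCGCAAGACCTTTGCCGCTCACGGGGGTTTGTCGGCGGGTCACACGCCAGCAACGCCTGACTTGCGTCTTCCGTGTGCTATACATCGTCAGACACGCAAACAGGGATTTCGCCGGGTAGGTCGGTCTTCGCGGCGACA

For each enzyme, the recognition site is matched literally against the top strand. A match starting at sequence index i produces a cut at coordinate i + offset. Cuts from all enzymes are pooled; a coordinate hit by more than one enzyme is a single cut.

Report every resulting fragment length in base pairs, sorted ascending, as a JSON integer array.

Scan for sites:
  SqiIX (ACGC, off=1): starts [158, 167, 208] → cuts [159, 168, 209]
  RvuIII (AAAG, off=0): no sites
  JekI (TAAAA, off=5): no sites
  HnxI (TTCTGG, off=2): no sites
  KluI (ACAAA, off=5): starts [250] → cuts [2]

All cut coordinates (distinct, sorted): [2, 159, 168, 209]

Fragments:
  2→159: 157 bp
  159→168: 9 bp
  168→209: 41 bp
  209→2 (wrap): 253-209+2 = 46 bp

[9,41,46,157]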